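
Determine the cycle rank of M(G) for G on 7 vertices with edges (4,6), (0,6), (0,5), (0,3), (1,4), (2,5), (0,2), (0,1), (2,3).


Cycle rank (nullity) = |E| - r(M) = |E| - (|V| - c).
|E| = 9, |V| = 7, c = 1.
Nullity = 9 - (7 - 1) = 9 - 6 = 3.

3


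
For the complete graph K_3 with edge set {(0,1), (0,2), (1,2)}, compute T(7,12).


T(K_3; x,y) = x^2 + x + y.
T(7,12) = 49 + 7 + 12 = 68.

68


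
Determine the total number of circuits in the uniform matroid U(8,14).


In U(8,14), circuits are the (9)-element subsets.
Any set of 9 elements is dependent, and removing any one element gives
an independent set of size 8, so it is a minimal dependent set.
Number of circuits = C(14,9) = 14! / (9! * 5!) = 2002.

2002


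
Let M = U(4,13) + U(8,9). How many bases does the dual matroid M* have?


(M1+M2)* = M1* + M2*.
M1* = U(9,13), bases: C(13,9) = 715.
M2* = U(1,9), bases: C(9,1) = 9.
|B(M*)| = 715 * 9 = 6435.

6435


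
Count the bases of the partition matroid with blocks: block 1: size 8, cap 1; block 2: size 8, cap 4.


A basis picks exactly ci elements from block i.
Number of bases = product of C(|Si|, ci).
= C(8,1) * C(8,4)
= 8 * 70
= 560.

560


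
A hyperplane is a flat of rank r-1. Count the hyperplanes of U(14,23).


Hyperplanes of U(14,23) are flats of rank 13.
In a uniform matroid, these are exactly the (13)-element subsets.
Count = C(23,13) = 1144066.

1144066


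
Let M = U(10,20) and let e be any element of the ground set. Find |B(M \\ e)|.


Deleting e from U(10,20) gives U(10,19) since n > r.
Bases of U(10,19) = C(19,10) = 19! / (10! * 9!) = 92378.

92378


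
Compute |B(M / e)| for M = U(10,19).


Contracting e from U(10,19) gives U(9,18).
Bases of U(9,18) = (18 choose 9) = 48620.

48620


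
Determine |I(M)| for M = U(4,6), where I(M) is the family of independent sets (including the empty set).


Independent sets of U(4,6) are all subsets of size <= 4.
Count = C(6,0) + C(6,1) + C(6,2) + C(6,3) + C(6,4)
     = 1 + 6 + 15 + 20 + 15
     = 57.

57


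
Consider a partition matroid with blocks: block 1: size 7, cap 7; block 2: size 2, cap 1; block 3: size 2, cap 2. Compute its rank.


Rank of a partition matroid = sum of min(|Si|, ci) for each block.
= min(7,7) + min(2,1) + min(2,2)
= 7 + 1 + 2
= 10.

10


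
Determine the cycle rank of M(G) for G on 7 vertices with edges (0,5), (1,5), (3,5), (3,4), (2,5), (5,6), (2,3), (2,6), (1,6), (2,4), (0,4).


Cycle rank (nullity) = |E| - r(M) = |E| - (|V| - c).
|E| = 11, |V| = 7, c = 1.
Nullity = 11 - (7 - 1) = 11 - 6 = 5.

5


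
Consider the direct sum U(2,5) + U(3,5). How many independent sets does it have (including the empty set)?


For a direct sum, |I(M1+M2)| = |I(M1)| * |I(M2)|.
|I(U(2,5))| = sum C(5,k) for k=0..2 = 16.
|I(U(3,5))| = sum C(5,k) for k=0..3 = 26.
Total = 16 * 26 = 416.

416


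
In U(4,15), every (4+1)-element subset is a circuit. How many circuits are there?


In U(4,15), circuits are the (5)-element subsets.
Any set of 5 elements is dependent, and removing any one element gives
an independent set of size 4, so it is a minimal dependent set.
Number of circuits = (15 choose 5) = 3003.

3003


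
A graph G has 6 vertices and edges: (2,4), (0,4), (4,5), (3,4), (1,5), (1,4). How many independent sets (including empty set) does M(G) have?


An independent set in a graphic matroid is an acyclic edge subset.
G has 6 vertices and 6 edges.
Enumerate all 2^6 = 64 subsets, checking for acyclicity.
Total independent sets = 56.

56


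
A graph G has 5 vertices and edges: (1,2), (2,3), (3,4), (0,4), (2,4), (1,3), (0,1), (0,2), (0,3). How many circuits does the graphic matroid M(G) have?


A circuit in a graphic matroid = edge set of a simple cycle.
G has 5 vertices and 9 edges.
Enumerating all minimal edge subsets forming cycles...
Total circuits found: 22.

22


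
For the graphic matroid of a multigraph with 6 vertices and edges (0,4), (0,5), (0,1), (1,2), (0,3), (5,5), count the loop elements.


In a graphic matroid, a loop is a self-loop edge (u,u) with rank 0.
Examining all 6 edges for self-loops...
Self-loops found: (5,5)
Number of loops = 1.

1


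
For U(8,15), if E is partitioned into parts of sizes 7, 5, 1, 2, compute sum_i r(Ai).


r(Ai) = min(|Ai|, 8) for each part.
Sum = min(7,8) + min(5,8) + min(1,8) + min(2,8)
    = 7 + 5 + 1 + 2
    = 15.

15


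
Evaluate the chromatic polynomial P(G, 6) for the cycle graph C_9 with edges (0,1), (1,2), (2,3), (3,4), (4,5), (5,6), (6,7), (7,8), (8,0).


P(C_9, k) = (k-1)^9 + (-1)^9*(k-1).
P(6) = (5)^9 - 5
= 1953125 - 5 = 1953120.

1953120


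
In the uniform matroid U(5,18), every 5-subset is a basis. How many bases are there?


Bases of U(5,18) are all 5-element subsets of the 18-element ground set.
Number of bases = C(18,5).
C(18,5) = 18! / (5! * 13!) = 8568.

8568


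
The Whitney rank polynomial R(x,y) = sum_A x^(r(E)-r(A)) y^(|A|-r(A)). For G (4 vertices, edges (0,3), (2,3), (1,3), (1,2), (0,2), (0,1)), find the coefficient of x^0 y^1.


R(x,y) = sum over A in 2^E of x^(r(E)-r(A)) * y^(|A|-r(A)).
G has 4 vertices, 6 edges. r(E) = 3.
Enumerate all 2^6 = 64 subsets.
Count subsets with r(E)-r(A)=0 and |A|-r(A)=1: 15.

15


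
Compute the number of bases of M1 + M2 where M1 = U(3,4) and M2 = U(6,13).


Bases of a direct sum M1 + M2: |B| = |B(M1)| * |B(M2)|.
|B(U(3,4))| = C(4,3) = 4.
|B(U(6,13))| = C(13,6) = 1716.
Total bases = 4 * 1716 = 6864.

6864


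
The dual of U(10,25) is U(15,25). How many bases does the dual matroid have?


The dual of U(r,n) is U(n-r, n) = U(15,25).
Bases of U(15,25) are all (15)-element subsets.
|B(M*)| = C(25,15) = 3268760.

3268760


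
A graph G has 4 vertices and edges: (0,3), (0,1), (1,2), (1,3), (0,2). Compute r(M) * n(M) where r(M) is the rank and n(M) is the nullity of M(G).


r(M) = |V| - c = 4 - 1 = 3.
nullity = |E| - r(M) = 5 - 3 = 2.
Product = 3 * 2 = 6.

6


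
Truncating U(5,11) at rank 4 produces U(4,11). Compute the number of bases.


Truncating U(5,11) to rank 4 gives U(4,11).
Bases of U(4,11) are all 4-element subsets of 11 elements.
Number of bases = C(11,4) = (11 * 10 * 9 * 8) / (1 * 2 * 3 * 4) = 330.

330


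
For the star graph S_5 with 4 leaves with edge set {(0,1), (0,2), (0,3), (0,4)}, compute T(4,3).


A star on 5 vertices is a tree with 4 edges.
T(x,y) = x^(4) for any tree.
T(4,3) = 4^4 = 256.

256


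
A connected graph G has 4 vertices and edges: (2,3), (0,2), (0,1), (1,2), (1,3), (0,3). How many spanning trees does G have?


By Kirchhoff's matrix tree theorem, the number of spanning trees equals
the determinant of any cofactor of the Laplacian matrix L.
G has 4 vertices and 6 edges.
Computing the (3 x 3) cofactor determinant gives 16.

16


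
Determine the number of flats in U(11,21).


Flats of U(11,21): every subset of size < 11 is a flat, plus E itself.
Count = (21 choose 0) + (21 choose 1) + (21 choose 2) + (21 choose 3) + (21 choose 4) + (21 choose 5) + (21 choose 6) + (21 choose 7) + (21 choose 8) + (21 choose 9) + (21 choose 10) + 1
     = 1 + 21 + 210 + 1330 + 5985 + 20349 + 54264 + 116280 + 203490 + 293930 + 352716 + 1
     = 1048577.

1048577


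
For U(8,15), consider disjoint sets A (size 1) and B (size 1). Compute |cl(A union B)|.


|A union B| = 1 + 1 = 2 (disjoint).
In U(8,15), cl(S) = S if |S| < 8, else cl(S) = E.
Since 2 < 8, cl(A union B) = A union B.
|cl(A union B)| = 2.

2


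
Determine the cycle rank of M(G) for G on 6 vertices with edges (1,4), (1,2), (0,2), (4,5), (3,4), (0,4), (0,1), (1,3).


Cycle rank (nullity) = |E| - r(M) = |E| - (|V| - c).
|E| = 8, |V| = 6, c = 1.
Nullity = 8 - (6 - 1) = 8 - 5 = 3.

3


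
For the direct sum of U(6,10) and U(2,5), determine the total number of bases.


Bases of a direct sum M1 + M2: |B| = |B(M1)| * |B(M2)|.
|B(U(6,10))| = C(10,6) = 210.
|B(U(2,5))| = C(5,2) = 10.
Total bases = 210 * 10 = 2100.

2100


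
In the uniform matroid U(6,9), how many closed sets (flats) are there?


Flats of U(6,9): every subset of size < 6 is a flat, plus E itself.
Count = (9 choose 0) + (9 choose 1) + (9 choose 2) + (9 choose 3) + (9 choose 4) + (9 choose 5) + 1
     = 1 + 9 + 36 + 84 + 126 + 126 + 1
     = 383.

383


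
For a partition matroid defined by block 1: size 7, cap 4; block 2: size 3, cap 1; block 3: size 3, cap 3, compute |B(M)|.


A basis picks exactly ci elements from block i.
Number of bases = product of C(|Si|, ci).
= C(7,4) * C(3,1) * C(3,3)
= 35 * 3 * 1
= 105.

105


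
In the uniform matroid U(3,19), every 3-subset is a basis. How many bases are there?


Bases of U(3,19) are all 3-element subsets of the 19-element ground set.
Number of bases = C(19,3).
(19 choose 3) = 969.

969


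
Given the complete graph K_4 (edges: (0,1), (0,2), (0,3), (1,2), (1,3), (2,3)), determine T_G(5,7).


T(K_4; x,y) = x^3 + 3x^2 + 4xy + 2x + y^3 + 3y^2 + 2y.
Substituting x=5, y=7:
= 125 + 75 + 140 + 10 + 343 + 147 + 14
= 854.

854


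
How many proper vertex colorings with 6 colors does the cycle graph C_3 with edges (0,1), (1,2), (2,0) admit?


P(C_3, k) = (k-1)^3 + (-1)^3*(k-1).
P(6) = (5)^3 - 5
= 125 - 5 = 120.

120


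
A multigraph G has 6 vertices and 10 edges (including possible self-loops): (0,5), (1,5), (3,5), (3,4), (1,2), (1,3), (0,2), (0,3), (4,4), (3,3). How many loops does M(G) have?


In a graphic matroid, a loop is a self-loop edge (u,u) with rank 0.
Examining all 10 edges for self-loops...
Self-loops found: (4,4), (3,3)
Number of loops = 2.

2


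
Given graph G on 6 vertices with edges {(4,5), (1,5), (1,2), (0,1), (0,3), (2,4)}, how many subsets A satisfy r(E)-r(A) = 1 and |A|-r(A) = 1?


R(x,y) = sum over A in 2^E of x^(r(E)-r(A)) * y^(|A|-r(A)).
G has 6 vertices, 6 edges. r(E) = 5.
Enumerate all 2^6 = 64 subsets.
Count subsets with r(E)-r(A)=1 and |A|-r(A)=1: 2.

2


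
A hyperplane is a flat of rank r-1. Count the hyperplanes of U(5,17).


Hyperplanes of U(5,17) are flats of rank 4.
In a uniform matroid, these are exactly the (4)-element subsets.
Count = C(17,4) = 17! / (4! * 13!) = 2380.

2380


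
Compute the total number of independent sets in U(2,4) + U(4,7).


For a direct sum, |I(M1+M2)| = |I(M1)| * |I(M2)|.
|I(U(2,4))| = sum C(4,k) for k=0..2 = 11.
|I(U(4,7))| = sum C(7,k) for k=0..4 = 99.
Total = 11 * 99 = 1089.

1089


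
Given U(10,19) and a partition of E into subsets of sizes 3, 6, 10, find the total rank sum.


r(Ai) = min(|Ai|, 10) for each part.
Sum = min(3,10) + min(6,10) + min(10,10)
    = 3 + 6 + 10
    = 19.

19


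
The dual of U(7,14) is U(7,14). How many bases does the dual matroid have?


The dual of U(r,n) is U(n-r, n) = U(7,14).
Bases of U(7,14) are all (7)-element subsets.
|B(M*)| = (14 choose 7) = 3432.

3432


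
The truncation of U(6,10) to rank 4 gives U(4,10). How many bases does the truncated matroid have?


Truncating U(6,10) to rank 4 gives U(4,10).
Bases of U(4,10) are all 4-element subsets of 10 elements.
Number of bases = C(10,4) = (10 * 9 * 8 * 7) / (1 * 2 * 3 * 4) = 210.

210


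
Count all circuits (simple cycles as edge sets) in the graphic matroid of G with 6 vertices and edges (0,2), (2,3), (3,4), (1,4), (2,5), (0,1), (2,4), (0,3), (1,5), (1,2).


A circuit in a graphic matroid = edge set of a simple cycle.
G has 6 vertices and 10 edges.
Enumerating all minimal edge subsets forming cycles...
Total circuits found: 20.

20


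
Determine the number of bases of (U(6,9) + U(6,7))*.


(M1+M2)* = M1* + M2*.
M1* = U(3,9), bases: C(9,3) = 84.
M2* = U(1,7), bases: C(7,1) = 7.
|B(M*)| = 84 * 7 = 588.

588


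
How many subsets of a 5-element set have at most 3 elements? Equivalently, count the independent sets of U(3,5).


Independent sets of U(3,5) are all subsets of size <= 3.
Count = C(5,0) + C(5,1) + C(5,2) + C(5,3)
     = 1 + 5 + 10 + 10
     = 26.

26


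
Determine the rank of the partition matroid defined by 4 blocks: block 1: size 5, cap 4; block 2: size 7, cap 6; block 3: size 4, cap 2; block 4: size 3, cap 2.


Rank of a partition matroid = sum of min(|Si|, ci) for each block.
= min(5,4) + min(7,6) + min(4,2) + min(3,2)
= 4 + 6 + 2 + 2
= 14.

14


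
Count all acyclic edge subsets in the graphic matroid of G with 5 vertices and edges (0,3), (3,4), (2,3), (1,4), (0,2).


An independent set in a graphic matroid is an acyclic edge subset.
G has 5 vertices and 5 edges.
Enumerate all 2^5 = 32 subsets, checking for acyclicity.
Total independent sets = 28.

28


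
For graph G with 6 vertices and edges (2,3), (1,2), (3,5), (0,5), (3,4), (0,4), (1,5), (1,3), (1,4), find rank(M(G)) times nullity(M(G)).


r(M) = |V| - c = 6 - 1 = 5.
nullity = |E| - r(M) = 9 - 5 = 4.
Product = 5 * 4 = 20.

20


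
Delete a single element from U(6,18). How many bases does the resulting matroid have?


Deleting e from U(6,18) gives U(6,17) since n > r.
Bases of U(6,17) = (17 choose 6) = 12376.

12376


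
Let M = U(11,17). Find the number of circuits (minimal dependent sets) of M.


In U(11,17), circuits are the (12)-element subsets.
Any set of 12 elements is dependent, and removing any one element gives
an independent set of size 11, so it is a minimal dependent set.
Number of circuits = (17 choose 12) = 6188.

6188


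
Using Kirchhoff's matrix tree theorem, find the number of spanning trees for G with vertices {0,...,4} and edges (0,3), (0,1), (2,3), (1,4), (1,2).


By Kirchhoff's matrix tree theorem, the number of spanning trees equals
the determinant of any cofactor of the Laplacian matrix L.
G has 5 vertices and 5 edges.
Computing the (4 x 4) cofactor determinant gives 4.

4


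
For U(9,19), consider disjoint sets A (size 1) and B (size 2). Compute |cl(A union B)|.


|A union B| = 1 + 2 = 3 (disjoint).
In U(9,19), cl(S) = S if |S| < 9, else cl(S) = E.
Since 3 < 9, cl(A union B) = A union B.
|cl(A union B)| = 3.

3


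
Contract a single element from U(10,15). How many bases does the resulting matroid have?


Contracting e from U(10,15) gives U(9,14).
Bases of U(9,14) = C(14,9) = 2002.

2002


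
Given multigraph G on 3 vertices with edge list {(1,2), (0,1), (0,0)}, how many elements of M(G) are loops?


In a graphic matroid, a loop is a self-loop edge (u,u) with rank 0.
Examining all 3 edges for self-loops...
Self-loops found: (0,0)
Number of loops = 1.

1


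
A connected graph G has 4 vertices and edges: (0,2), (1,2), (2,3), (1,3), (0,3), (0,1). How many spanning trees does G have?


By Kirchhoff's matrix tree theorem, the number of spanning trees equals
the determinant of any cofactor of the Laplacian matrix L.
G has 4 vertices and 6 edges.
Computing the (3 x 3) cofactor determinant gives 16.

16


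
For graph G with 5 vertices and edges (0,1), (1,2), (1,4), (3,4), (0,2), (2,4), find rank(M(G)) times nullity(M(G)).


r(M) = |V| - c = 5 - 1 = 4.
nullity = |E| - r(M) = 6 - 4 = 2.
Product = 4 * 2 = 8.

8


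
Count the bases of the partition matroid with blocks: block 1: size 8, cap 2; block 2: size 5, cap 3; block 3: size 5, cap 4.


A basis picks exactly ci elements from block i.
Number of bases = product of C(|Si|, ci).
= C(8,2) * C(5,3) * C(5,4)
= 28 * 10 * 5
= 1400.

1400


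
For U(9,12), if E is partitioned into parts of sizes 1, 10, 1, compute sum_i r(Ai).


r(Ai) = min(|Ai|, 9) for each part.
Sum = min(1,9) + min(10,9) + min(1,9)
    = 1 + 9 + 1
    = 11.

11


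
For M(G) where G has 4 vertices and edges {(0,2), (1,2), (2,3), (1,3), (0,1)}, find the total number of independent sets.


An independent set in a graphic matroid is an acyclic edge subset.
G has 4 vertices and 5 edges.
Enumerate all 2^5 = 32 subsets, checking for acyclicity.
Total independent sets = 24.

24


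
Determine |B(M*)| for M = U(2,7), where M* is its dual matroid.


The dual of U(r,n) is U(n-r, n) = U(5,7).
Bases of U(5,7) are all (5)-element subsets.
|B(M*)| = (7 choose 5) = 21.

21


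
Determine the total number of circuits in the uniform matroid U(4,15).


In U(4,15), circuits are the (5)-element subsets.
Any set of 5 elements is dependent, and removing any one element gives
an independent set of size 4, so it is a minimal dependent set.
Number of circuits = (15 choose 5) = 3003.

3003


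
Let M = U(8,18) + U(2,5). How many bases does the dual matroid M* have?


(M1+M2)* = M1* + M2*.
M1* = U(10,18), bases: C(18,10) = 43758.
M2* = U(3,5), bases: C(5,3) = 10.
|B(M*)| = 43758 * 10 = 437580.

437580


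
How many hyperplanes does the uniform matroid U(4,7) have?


Hyperplanes of U(4,7) are flats of rank 3.
In a uniform matroid, these are exactly the (3)-element subsets.
Count = C(7,3) = (7 * 6 * 5) / (1 * 2 * 3) = 35.

35


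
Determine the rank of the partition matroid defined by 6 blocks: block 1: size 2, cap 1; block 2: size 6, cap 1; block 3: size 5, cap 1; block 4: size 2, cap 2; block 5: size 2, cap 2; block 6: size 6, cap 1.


Rank of a partition matroid = sum of min(|Si|, ci) for each block.
= min(2,1) + min(6,1) + min(5,1) + min(2,2) + min(2,2) + min(6,1)
= 1 + 1 + 1 + 2 + 2 + 1
= 8.

8


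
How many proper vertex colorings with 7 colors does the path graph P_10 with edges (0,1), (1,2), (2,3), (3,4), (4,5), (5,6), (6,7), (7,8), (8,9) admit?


P(P_10, k) = k * (k-1)^(9).
P(7) = 7 * 6^9 = 7 * 10077696 = 70543872.

70543872


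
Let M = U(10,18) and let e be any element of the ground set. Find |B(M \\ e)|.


Deleting e from U(10,18) gives U(10,17) since n > r.
Bases of U(10,17) = C(17,10) = 19448.

19448


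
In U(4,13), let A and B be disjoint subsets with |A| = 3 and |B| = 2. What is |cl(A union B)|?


|A union B| = 3 + 2 = 5 (disjoint).
In U(4,13), cl(S) = S if |S| < 4, else cl(S) = E.
Since 5 >= 4, cl(A union B) = E.
|cl(A union B)| = 13.

13


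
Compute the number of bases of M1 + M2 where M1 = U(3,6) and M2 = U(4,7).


Bases of a direct sum M1 + M2: |B| = |B(M1)| * |B(M2)|.
|B(U(3,6))| = C(6,3) = 20.
|B(U(4,7))| = C(7,4) = 35.
Total bases = 20 * 35 = 700.

700


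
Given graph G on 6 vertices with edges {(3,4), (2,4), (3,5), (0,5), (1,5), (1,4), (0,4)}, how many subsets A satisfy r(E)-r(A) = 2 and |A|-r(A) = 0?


R(x,y) = sum over A in 2^E of x^(r(E)-r(A)) * y^(|A|-r(A)).
G has 6 vertices, 7 edges. r(E) = 5.
Enumerate all 2^7 = 128 subsets.
Count subsets with r(E)-r(A)=2 and |A|-r(A)=0: 35.

35


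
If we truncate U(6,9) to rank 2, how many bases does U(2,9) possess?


Truncating U(6,9) to rank 2 gives U(2,9).
Bases of U(2,9) are all 2-element subsets of 9 elements.
Number of bases = C(9,2) = 9! / (2! * 7!) = 36.

36


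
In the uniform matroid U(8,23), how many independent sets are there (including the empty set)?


Independent sets of U(8,23) are all subsets of size <= 8.
Count = (23 choose 0) + (23 choose 1) + (23 choose 2) + (23 choose 3) + (23 choose 4) + (23 choose 5) + (23 choose 6) + (23 choose 7) + (23 choose 8)
     = 1 + 23 + 253 + 1771 + 8855 + 33649 + 100947 + 245157 + 490314
     = 880970.

880970


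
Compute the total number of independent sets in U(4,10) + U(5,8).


For a direct sum, |I(M1+M2)| = |I(M1)| * |I(M2)|.
|I(U(4,10))| = sum C(10,k) for k=0..4 = 386.
|I(U(5,8))| = sum C(8,k) for k=0..5 = 219.
Total = 386 * 219 = 84534.

84534


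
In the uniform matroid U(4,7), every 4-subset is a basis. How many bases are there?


Bases of U(4,7) are all 4-element subsets of the 7-element ground set.
Number of bases = C(7,4).
C(7,4) = 7! / (4! * 3!) = 35.

35


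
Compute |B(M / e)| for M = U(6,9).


Contracting e from U(6,9) gives U(5,8).
Bases of U(5,8) = C(8,5) = 56.

56


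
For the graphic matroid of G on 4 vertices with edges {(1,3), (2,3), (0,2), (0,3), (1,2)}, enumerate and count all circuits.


A circuit in a graphic matroid = edge set of a simple cycle.
G has 4 vertices and 5 edges.
Enumerating all minimal edge subsets forming cycles...
Total circuits found: 3.

3


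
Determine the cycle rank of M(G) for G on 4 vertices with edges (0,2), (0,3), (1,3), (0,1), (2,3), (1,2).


Cycle rank (nullity) = |E| - r(M) = |E| - (|V| - c).
|E| = 6, |V| = 4, c = 1.
Nullity = 6 - (4 - 1) = 6 - 3 = 3.

3


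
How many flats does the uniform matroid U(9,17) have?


Flats of U(9,17): every subset of size < 9 is a flat, plus E itself.
Count = C(17,0) + C(17,1) + C(17,2) + C(17,3) + C(17,4) + C(17,5) + C(17,6) + C(17,7) + C(17,8) + 1
     = 1 + 17 + 136 + 680 + 2380 + 6188 + 12376 + 19448 + 24310 + 1
     = 65537.

65537


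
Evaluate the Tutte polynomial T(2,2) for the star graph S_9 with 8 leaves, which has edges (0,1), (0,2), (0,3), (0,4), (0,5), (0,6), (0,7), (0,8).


A star on 9 vertices is a tree with 8 edges.
T(x,y) = x^(8) for any tree.
T(2,2) = 2^8 = 256.

256


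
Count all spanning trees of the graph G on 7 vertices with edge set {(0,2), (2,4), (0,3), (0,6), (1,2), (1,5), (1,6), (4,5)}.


By Kirchhoff's matrix tree theorem, the number of spanning trees equals
the determinant of any cofactor of the Laplacian matrix L.
G has 7 vertices and 8 edges.
Computing the (6 x 6) cofactor determinant gives 15.

15


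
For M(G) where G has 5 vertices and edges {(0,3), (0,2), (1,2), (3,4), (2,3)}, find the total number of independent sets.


An independent set in a graphic matroid is an acyclic edge subset.
G has 5 vertices and 5 edges.
Enumerate all 2^5 = 32 subsets, checking for acyclicity.
Total independent sets = 28.

28


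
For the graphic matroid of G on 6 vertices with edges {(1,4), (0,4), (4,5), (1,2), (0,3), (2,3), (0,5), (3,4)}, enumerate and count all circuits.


A circuit in a graphic matroid = edge set of a simple cycle.
G has 6 vertices and 8 edges.
Enumerating all minimal edge subsets forming cycles...
Total circuits found: 6.

6


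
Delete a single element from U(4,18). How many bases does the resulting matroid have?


Deleting e from U(4,18) gives U(4,17) since n > r.
Bases of U(4,17) = C(17,4) = (17 * 16 * 15 * 14) / (1 * 2 * 3 * 4) = 2380.

2380


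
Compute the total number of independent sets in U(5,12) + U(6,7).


For a direct sum, |I(M1+M2)| = |I(M1)| * |I(M2)|.
|I(U(5,12))| = sum C(12,k) for k=0..5 = 1586.
|I(U(6,7))| = sum C(7,k) for k=0..6 = 127.
Total = 1586 * 127 = 201422.

201422


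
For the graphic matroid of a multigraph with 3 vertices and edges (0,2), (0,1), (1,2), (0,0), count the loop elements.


In a graphic matroid, a loop is a self-loop edge (u,u) with rank 0.
Examining all 4 edges for self-loops...
Self-loops found: (0,0)
Number of loops = 1.

1


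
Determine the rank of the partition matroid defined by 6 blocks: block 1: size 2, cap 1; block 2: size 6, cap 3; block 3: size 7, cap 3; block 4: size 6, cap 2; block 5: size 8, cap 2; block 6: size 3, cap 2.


Rank of a partition matroid = sum of min(|Si|, ci) for each block.
= min(2,1) + min(6,3) + min(7,3) + min(6,2) + min(8,2) + min(3,2)
= 1 + 3 + 3 + 2 + 2 + 2
= 13.

13


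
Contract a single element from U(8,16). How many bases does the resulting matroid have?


Contracting e from U(8,16) gives U(7,15).
Bases of U(7,15) = (15 choose 7) = 6435.

6435


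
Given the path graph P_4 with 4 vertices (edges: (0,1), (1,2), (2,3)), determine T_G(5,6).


A path on 4 vertices is a tree with 3 edges.
T(x,y) = x^(3) for any tree.
T(5,6) = 5^3 = 125.

125


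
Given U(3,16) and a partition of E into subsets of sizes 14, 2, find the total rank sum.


r(Ai) = min(|Ai|, 3) for each part.
Sum = min(14,3) + min(2,3)
    = 3 + 2
    = 5.

5


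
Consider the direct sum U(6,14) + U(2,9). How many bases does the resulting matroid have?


Bases of a direct sum M1 + M2: |B| = |B(M1)| * |B(M2)|.
|B(U(6,14))| = C(14,6) = 3003.
|B(U(2,9))| = C(9,2) = 36.
Total bases = 3003 * 36 = 108108.

108108


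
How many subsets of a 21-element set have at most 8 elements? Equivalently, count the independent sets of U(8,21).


Independent sets of U(8,21) are all subsets of size <= 8.
Count = C(21,0) + C(21,1) + C(21,2) + C(21,3) + C(21,4) + C(21,5) + C(21,6) + C(21,7) + C(21,8)
     = 1 + 21 + 210 + 1330 + 5985 + 20349 + 54264 + 116280 + 203490
     = 401930.

401930


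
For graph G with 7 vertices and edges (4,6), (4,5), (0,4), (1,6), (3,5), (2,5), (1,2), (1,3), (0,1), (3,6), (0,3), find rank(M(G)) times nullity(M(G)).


r(M) = |V| - c = 7 - 1 = 6.
nullity = |E| - r(M) = 11 - 6 = 5.
Product = 6 * 5 = 30.

30


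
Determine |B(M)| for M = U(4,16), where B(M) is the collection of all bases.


Bases of U(4,16) are all 4-element subsets of the 16-element ground set.
Number of bases = C(16,4).
C(16,4) = 16! / (4! * 12!) = 1820.

1820


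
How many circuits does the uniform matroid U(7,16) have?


In U(7,16), circuits are the (8)-element subsets.
Any set of 8 elements is dependent, and removing any one element gives
an independent set of size 7, so it is a minimal dependent set.
Number of circuits = C(16,8) = 16! / (8! * 8!) = 12870.

12870


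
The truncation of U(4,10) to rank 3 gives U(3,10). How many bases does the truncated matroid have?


Truncating U(4,10) to rank 3 gives U(3,10).
Bases of U(3,10) are all 3-element subsets of 10 elements.
Number of bases = C(10,3) = (10 * 9 * 8) / (1 * 2 * 3) = 120.

120


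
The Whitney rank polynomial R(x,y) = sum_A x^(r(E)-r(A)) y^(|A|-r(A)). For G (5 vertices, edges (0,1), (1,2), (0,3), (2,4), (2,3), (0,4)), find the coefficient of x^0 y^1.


R(x,y) = sum over A in 2^E of x^(r(E)-r(A)) * y^(|A|-r(A)).
G has 5 vertices, 6 edges. r(E) = 4.
Enumerate all 2^6 = 64 subsets.
Count subsets with r(E)-r(A)=0 and |A|-r(A)=1: 6.

6


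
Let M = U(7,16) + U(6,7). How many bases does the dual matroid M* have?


(M1+M2)* = M1* + M2*.
M1* = U(9,16), bases: C(16,9) = 11440.
M2* = U(1,7), bases: C(7,1) = 7.
|B(M*)| = 11440 * 7 = 80080.

80080


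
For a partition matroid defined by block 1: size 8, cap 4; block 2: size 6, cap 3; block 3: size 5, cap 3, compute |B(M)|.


A basis picks exactly ci elements from block i.
Number of bases = product of C(|Si|, ci).
= C(8,4) * C(6,3) * C(5,3)
= 70 * 20 * 10
= 14000.

14000


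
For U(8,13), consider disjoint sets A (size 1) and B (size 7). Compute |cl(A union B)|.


|A union B| = 1 + 7 = 8 (disjoint).
In U(8,13), cl(S) = S if |S| < 8, else cl(S) = E.
Since 8 >= 8, cl(A union B) = E.
|cl(A union B)| = 13.

13


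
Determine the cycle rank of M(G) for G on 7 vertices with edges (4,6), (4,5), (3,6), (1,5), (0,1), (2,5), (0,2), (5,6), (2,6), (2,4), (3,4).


Cycle rank (nullity) = |E| - r(M) = |E| - (|V| - c).
|E| = 11, |V| = 7, c = 1.
Nullity = 11 - (7 - 1) = 11 - 6 = 5.

5


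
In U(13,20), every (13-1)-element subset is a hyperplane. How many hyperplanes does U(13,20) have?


Hyperplanes of U(13,20) are flats of rank 12.
In a uniform matroid, these are exactly the (12)-element subsets.
Count = C(20,12) = 125970.

125970


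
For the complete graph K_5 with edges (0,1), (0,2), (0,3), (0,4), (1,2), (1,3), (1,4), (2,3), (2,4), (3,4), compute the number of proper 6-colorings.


P(K_5, k) = k(k-1)(k-2)...(k-4).
P(6) = (6) * (5) * (4) * (3) * (2) = 720.

720


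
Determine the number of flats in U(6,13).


Flats of U(6,13): every subset of size < 6 is a flat, plus E itself.
Count = (13 choose 0) + (13 choose 1) + (13 choose 2) + (13 choose 3) + (13 choose 4) + (13 choose 5) + 1
     = 1 + 13 + 78 + 286 + 715 + 1287 + 1
     = 2381.

2381


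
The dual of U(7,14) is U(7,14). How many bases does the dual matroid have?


The dual of U(r,n) is U(n-r, n) = U(7,14).
Bases of U(7,14) are all (7)-element subsets.
|B(M*)| = C(14,7) = 14! / (7! * 7!) = 3432.

3432


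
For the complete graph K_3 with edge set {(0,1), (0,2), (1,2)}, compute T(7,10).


T(K_3; x,y) = x^2 + x + y.
T(7,10) = 49 + 7 + 10 = 66.

66


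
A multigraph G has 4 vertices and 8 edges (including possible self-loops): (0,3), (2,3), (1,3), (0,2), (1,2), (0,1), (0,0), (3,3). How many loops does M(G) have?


In a graphic matroid, a loop is a self-loop edge (u,u) with rank 0.
Examining all 8 edges for self-loops...
Self-loops found: (0,0), (3,3)
Number of loops = 2.

2


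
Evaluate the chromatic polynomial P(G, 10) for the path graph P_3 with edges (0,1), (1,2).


P(P_3, k) = k * (k-1)^(2).
P(10) = 10 * 9^2 = 10 * 81 = 810.

810


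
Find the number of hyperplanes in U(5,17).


Hyperplanes of U(5,17) are flats of rank 4.
In a uniform matroid, these are exactly the (4)-element subsets.
Count = (17 choose 4) = 2380.

2380


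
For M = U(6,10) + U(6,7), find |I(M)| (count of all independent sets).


For a direct sum, |I(M1+M2)| = |I(M1)| * |I(M2)|.
|I(U(6,10))| = sum C(10,k) for k=0..6 = 848.
|I(U(6,7))| = sum C(7,k) for k=0..6 = 127.
Total = 848 * 127 = 107696.

107696


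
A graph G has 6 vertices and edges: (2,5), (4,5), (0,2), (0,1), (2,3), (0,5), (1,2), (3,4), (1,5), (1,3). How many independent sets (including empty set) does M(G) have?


An independent set in a graphic matroid is an acyclic edge subset.
G has 6 vertices and 10 edges.
Enumerate all 2^10 = 1024 subsets, checking for acyclicity.
Total independent sets = 454.

454


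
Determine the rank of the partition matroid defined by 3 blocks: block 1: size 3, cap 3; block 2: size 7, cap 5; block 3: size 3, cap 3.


Rank of a partition matroid = sum of min(|Si|, ci) for each block.
= min(3,3) + min(7,5) + min(3,3)
= 3 + 5 + 3
= 11.

11


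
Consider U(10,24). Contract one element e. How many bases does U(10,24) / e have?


Contracting e from U(10,24) gives U(9,23).
Bases of U(9,23) = (23 choose 9) = 817190.

817190


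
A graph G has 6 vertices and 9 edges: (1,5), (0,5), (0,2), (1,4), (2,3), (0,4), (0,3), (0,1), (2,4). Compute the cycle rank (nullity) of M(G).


Cycle rank (nullity) = |E| - r(M) = |E| - (|V| - c).
|E| = 9, |V| = 6, c = 1.
Nullity = 9 - (6 - 1) = 9 - 5 = 4.

4


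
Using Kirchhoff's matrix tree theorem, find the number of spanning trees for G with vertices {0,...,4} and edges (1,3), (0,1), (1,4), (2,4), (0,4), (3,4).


By Kirchhoff's matrix tree theorem, the number of spanning trees equals
the determinant of any cofactor of the Laplacian matrix L.
G has 5 vertices and 6 edges.
Computing the (4 x 4) cofactor determinant gives 8.

8


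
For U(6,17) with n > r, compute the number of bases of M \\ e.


Deleting e from U(6,17) gives U(6,16) since n > r.
Bases of U(6,16) = C(16,6) = 16! / (6! * 10!) = 8008.

8008


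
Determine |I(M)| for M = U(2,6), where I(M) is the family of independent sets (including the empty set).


Independent sets of U(2,6) are all subsets of size <= 2.
Count = C(6,0) + C(6,1) + C(6,2)
     = 1 + 6 + 15
     = 22.

22


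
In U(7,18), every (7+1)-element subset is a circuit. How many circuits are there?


In U(7,18), circuits are the (8)-element subsets.
Any set of 8 elements is dependent, and removing any one element gives
an independent set of size 7, so it is a minimal dependent set.
Number of circuits = C(18,8) = 18! / (8! * 10!) = 43758.

43758


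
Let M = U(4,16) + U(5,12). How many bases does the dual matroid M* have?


(M1+M2)* = M1* + M2*.
M1* = U(12,16), bases: C(16,12) = 1820.
M2* = U(7,12), bases: C(12,7) = 792.
|B(M*)| = 1820 * 792 = 1441440.

1441440


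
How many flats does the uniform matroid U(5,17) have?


Flats of U(5,17): every subset of size < 5 is a flat, plus E itself.
Count = C(17,0) + C(17,1) + C(17,2) + C(17,3) + C(17,4) + 1
     = 1 + 17 + 136 + 680 + 2380 + 1
     = 3215.

3215


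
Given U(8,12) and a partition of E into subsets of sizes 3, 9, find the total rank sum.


r(Ai) = min(|Ai|, 8) for each part.
Sum = min(3,8) + min(9,8)
    = 3 + 8
    = 11.

11


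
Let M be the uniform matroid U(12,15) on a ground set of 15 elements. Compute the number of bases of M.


Bases of U(12,15) are all 12-element subsets of the 15-element ground set.
Number of bases = C(15,12).
C(15,12) = 455.

455


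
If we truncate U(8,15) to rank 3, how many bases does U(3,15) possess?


Truncating U(8,15) to rank 3 gives U(3,15).
Bases of U(3,15) are all 3-element subsets of 15 elements.
Number of bases = C(15,3) = (15 * 14 * 13) / (1 * 2 * 3) = 455.

455


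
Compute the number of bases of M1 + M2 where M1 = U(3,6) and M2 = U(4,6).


Bases of a direct sum M1 + M2: |B| = |B(M1)| * |B(M2)|.
|B(U(3,6))| = C(6,3) = 20.
|B(U(4,6))| = C(6,4) = 15.
Total bases = 20 * 15 = 300.

300


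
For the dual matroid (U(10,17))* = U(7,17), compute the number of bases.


The dual of U(r,n) is U(n-r, n) = U(7,17).
Bases of U(7,17) are all (7)-element subsets.
|B(M*)| = C(17,7) = 17! / (7! * 10!) = 19448.

19448


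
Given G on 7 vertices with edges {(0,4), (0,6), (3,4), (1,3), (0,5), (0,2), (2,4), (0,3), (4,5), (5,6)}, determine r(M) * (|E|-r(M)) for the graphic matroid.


r(M) = |V| - c = 7 - 1 = 6.
nullity = |E| - r(M) = 10 - 6 = 4.
Product = 6 * 4 = 24.

24


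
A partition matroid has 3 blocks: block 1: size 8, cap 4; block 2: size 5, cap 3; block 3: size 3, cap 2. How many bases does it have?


A basis picks exactly ci elements from block i.
Number of bases = product of C(|Si|, ci).
= C(8,4) * C(5,3) * C(3,2)
= 70 * 10 * 3
= 2100.

2100


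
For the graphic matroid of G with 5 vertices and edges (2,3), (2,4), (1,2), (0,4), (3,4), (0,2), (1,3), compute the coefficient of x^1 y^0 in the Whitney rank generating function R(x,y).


R(x,y) = sum over A in 2^E of x^(r(E)-r(A)) * y^(|A|-r(A)).
G has 5 vertices, 7 edges. r(E) = 4.
Enumerate all 2^7 = 128 subsets.
Count subsets with r(E)-r(A)=1 and |A|-r(A)=0: 32.

32


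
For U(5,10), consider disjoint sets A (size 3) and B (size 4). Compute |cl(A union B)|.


|A union B| = 3 + 4 = 7 (disjoint).
In U(5,10), cl(S) = S if |S| < 5, else cl(S) = E.
Since 7 >= 5, cl(A union B) = E.
|cl(A union B)| = 10.

10


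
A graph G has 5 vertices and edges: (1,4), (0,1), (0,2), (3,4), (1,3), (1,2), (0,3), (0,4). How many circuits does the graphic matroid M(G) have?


A circuit in a graphic matroid = edge set of a simple cycle.
G has 5 vertices and 8 edges.
Enumerating all minimal edge subsets forming cycles...
Total circuits found: 12.

12


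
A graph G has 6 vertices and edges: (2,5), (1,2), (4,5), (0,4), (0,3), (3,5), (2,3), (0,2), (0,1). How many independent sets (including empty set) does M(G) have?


An independent set in a graphic matroid is an acyclic edge subset.
G has 6 vertices and 9 edges.
Enumerate all 2^9 = 512 subsets, checking for acyclicity.
Total independent sets = 292.

292


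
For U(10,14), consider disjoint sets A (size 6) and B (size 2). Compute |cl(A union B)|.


|A union B| = 6 + 2 = 8 (disjoint).
In U(10,14), cl(S) = S if |S| < 10, else cl(S) = E.
Since 8 < 10, cl(A union B) = A union B.
|cl(A union B)| = 8.

8


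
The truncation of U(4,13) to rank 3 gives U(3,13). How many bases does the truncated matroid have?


Truncating U(4,13) to rank 3 gives U(3,13).
Bases of U(3,13) are all 3-element subsets of 13 elements.
Number of bases = (13 choose 3) = 286.

286


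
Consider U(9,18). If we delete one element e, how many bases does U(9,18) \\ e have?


Deleting e from U(9,18) gives U(9,17) since n > r.
Bases of U(9,17) = (17 choose 9) = 24310.

24310


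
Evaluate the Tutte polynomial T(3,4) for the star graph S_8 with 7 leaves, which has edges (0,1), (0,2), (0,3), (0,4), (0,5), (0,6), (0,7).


A star on 8 vertices is a tree with 7 edges.
T(x,y) = x^(7) for any tree.
T(3,4) = 3^7 = 2187.

2187


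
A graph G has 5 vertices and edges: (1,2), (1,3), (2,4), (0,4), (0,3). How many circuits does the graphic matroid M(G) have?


A circuit in a graphic matroid = edge set of a simple cycle.
G has 5 vertices and 5 edges.
Enumerating all minimal edge subsets forming cycles...
Total circuits found: 1.

1


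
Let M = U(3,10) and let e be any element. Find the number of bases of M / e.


Contracting e from U(3,10) gives U(2,9).
Bases of U(2,9) = C(9,2) = (9 * 8) / (1 * 2) = 36.

36


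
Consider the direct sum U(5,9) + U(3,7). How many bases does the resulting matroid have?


Bases of a direct sum M1 + M2: |B| = |B(M1)| * |B(M2)|.
|B(U(5,9))| = C(9,5) = 126.
|B(U(3,7))| = C(7,3) = 35.
Total bases = 126 * 35 = 4410.

4410


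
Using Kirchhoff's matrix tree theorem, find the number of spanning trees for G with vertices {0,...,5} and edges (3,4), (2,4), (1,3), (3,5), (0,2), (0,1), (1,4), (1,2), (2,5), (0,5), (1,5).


By Kirchhoff's matrix tree theorem, the number of spanning trees equals
the determinant of any cofactor of the Laplacian matrix L.
G has 6 vertices and 11 edges.
Computing the (5 x 5) cofactor determinant gives 209.

209


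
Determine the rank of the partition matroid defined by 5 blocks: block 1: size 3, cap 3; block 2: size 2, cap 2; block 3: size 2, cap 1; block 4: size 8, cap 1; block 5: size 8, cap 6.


Rank of a partition matroid = sum of min(|Si|, ci) for each block.
= min(3,3) + min(2,2) + min(2,1) + min(8,1) + min(8,6)
= 3 + 2 + 1 + 1 + 6
= 13.

13


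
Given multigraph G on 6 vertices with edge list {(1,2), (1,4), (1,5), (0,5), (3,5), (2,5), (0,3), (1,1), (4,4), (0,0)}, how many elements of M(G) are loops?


In a graphic matroid, a loop is a self-loop edge (u,u) with rank 0.
Examining all 10 edges for self-loops...
Self-loops found: (1,1), (4,4), (0,0)
Number of loops = 3.

3


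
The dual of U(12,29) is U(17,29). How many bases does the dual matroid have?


The dual of U(r,n) is U(n-r, n) = U(17,29).
Bases of U(17,29) are all (17)-element subsets.
|B(M*)| = (29 choose 17) = 51895935.

51895935


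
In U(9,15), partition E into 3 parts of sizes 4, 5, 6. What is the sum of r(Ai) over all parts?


r(Ai) = min(|Ai|, 9) for each part.
Sum = min(4,9) + min(5,9) + min(6,9)
    = 4 + 5 + 6
    = 15.

15


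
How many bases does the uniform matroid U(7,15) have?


Bases of U(7,15) are all 7-element subsets of the 15-element ground set.
Number of bases = C(15,7).
C(15,7) = 15! / (7! * 8!) = 6435.

6435


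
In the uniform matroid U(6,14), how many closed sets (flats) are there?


Flats of U(6,14): every subset of size < 6 is a flat, plus E itself.
Count = C(14,0) + C(14,1) + C(14,2) + C(14,3) + C(14,4) + C(14,5) + 1
     = 1 + 14 + 91 + 364 + 1001 + 2002 + 1
     = 3474.

3474


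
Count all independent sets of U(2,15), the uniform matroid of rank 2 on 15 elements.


Independent sets of U(2,15) are all subsets of size <= 2.
Count = C(15,0) + C(15,1) + C(15,2)
     = 1 + 15 + 105
     = 121.

121


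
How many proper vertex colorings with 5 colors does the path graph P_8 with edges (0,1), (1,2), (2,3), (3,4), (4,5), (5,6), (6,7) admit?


P(P_8, k) = k * (k-1)^(7).
P(5) = 5 * 4^7 = 5 * 16384 = 81920.

81920


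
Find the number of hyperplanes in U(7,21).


Hyperplanes of U(7,21) are flats of rank 6.
In a uniform matroid, these are exactly the (6)-element subsets.
Count = (21 choose 6) = 54264.

54264


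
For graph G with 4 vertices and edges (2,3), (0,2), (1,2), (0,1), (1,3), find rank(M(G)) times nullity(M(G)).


r(M) = |V| - c = 4 - 1 = 3.
nullity = |E| - r(M) = 5 - 3 = 2.
Product = 3 * 2 = 6.

6


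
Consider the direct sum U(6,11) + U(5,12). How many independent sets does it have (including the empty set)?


For a direct sum, |I(M1+M2)| = |I(M1)| * |I(M2)|.
|I(U(6,11))| = sum C(11,k) for k=0..6 = 1486.
|I(U(5,12))| = sum C(12,k) for k=0..5 = 1586.
Total = 1486 * 1586 = 2356796.

2356796


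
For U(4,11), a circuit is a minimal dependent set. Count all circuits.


In U(4,11), circuits are the (5)-element subsets.
Any set of 5 elements is dependent, and removing any one element gives
an independent set of size 4, so it is a minimal dependent set.
Number of circuits = C(11,5) = 462.

462


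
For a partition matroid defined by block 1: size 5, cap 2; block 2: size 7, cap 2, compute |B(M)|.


A basis picks exactly ci elements from block i.
Number of bases = product of C(|Si|, ci).
= C(5,2) * C(7,2)
= 10 * 21
= 210.

210
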